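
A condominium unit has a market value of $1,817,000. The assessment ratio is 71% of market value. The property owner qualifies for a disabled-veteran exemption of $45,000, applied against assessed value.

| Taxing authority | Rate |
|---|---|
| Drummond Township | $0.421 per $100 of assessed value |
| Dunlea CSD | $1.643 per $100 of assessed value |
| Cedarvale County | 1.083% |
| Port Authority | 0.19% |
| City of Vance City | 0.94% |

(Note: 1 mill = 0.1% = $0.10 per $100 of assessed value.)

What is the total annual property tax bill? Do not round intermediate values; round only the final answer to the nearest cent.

$53,251.64

Assessed value = $1,817,000 × 0.71 = $1,290,070
Taxable value = $1,290,070 − $45,000 = $1,245,070
Drummond Township: $1,245,070 × 0.00421 = $5,241.7447
Dunlea CSD: $1,245,070 × 0.01643 = $20,456.5001
Cedarvale County: $1,245,070 × 0.01083 = $13,484.1081
Port Authority: $1,245,070 × 0.0019 = $2,365.633
City of Vance City: $1,245,070 × 0.0094 = $11,703.658
Total = $53,251.6439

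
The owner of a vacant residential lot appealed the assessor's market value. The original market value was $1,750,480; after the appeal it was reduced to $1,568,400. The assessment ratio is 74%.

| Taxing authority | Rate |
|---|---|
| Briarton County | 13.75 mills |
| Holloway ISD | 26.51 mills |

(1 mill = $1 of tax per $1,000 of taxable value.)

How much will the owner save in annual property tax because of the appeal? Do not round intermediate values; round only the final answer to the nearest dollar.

Old assessed value = $1,750,480 × 0.74 = $1,295,355.2
New assessed value = $1,568,400 × 0.74 = $1,160,616
Combined rate = 0.01375 + 0.02651 = 0.04026
Old tax = $1,295,355.2 × 0.04026 = $52,151.000352
New tax = $1,160,616 × 0.04026 = $46,726.40016
Reduction = $52,151.000352 − $46,726.40016 = $5,424.600192

$5,425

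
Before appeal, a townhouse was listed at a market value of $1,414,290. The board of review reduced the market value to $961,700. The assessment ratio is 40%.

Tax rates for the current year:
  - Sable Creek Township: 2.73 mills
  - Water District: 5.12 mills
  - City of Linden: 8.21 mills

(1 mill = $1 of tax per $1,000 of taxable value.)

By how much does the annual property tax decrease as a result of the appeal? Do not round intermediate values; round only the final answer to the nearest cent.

$2,907.44

Old assessed value = $1,414,290 × 0.4 = $565,716
New assessed value = $961,700 × 0.4 = $384,680
Combined rate = 0.00273 + 0.00512 + 0.00821 = 0.01606
Old tax = $565,716 × 0.01606 = $9,085.39896
New tax = $384,680 × 0.01606 = $6,177.9608
Reduction = $9,085.39896 − $6,177.9608 = $2,907.43816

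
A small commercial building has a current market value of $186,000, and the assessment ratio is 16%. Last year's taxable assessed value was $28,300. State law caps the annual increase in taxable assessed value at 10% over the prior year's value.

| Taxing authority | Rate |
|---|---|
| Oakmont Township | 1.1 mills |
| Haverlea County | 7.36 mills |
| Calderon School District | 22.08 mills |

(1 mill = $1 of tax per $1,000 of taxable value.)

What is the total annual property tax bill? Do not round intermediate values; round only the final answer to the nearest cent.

$908.87

Uncapped assessed value = $186,000 × 0.16 = $29,760
Cap limit = $28,300 × 1.1 = $31,130
Taxable assessed value = min($29,760, $31,130) = $29,760 (cap does not bind)
Oakmont Township: $29,760 × 0.0011 = $32.736
Haverlea County: $29,760 × 0.00736 = $219.0336
Calderon School District: $29,760 × 0.02208 = $657.1008
Total = $908.8704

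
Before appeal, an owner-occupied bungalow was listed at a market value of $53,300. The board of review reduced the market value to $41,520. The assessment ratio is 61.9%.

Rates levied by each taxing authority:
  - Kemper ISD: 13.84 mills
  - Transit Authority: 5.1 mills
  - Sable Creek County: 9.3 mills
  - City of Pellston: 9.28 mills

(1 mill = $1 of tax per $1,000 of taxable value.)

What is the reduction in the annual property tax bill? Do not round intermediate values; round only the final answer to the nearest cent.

Old assessed value = $53,300 × 0.619 = $32,992.7
New assessed value = $41,520 × 0.619 = $25,700.88
Combined rate = 0.01384 + 0.0051 + 0.0093 + 0.00928 = 0.03752
Old tax = $32,992.7 × 0.03752 = $1,237.886104
New tax = $25,700.88 × 0.03752 = $964.2970176
Reduction = $1,237.886104 − $964.2970176 = $273.5890864

$273.59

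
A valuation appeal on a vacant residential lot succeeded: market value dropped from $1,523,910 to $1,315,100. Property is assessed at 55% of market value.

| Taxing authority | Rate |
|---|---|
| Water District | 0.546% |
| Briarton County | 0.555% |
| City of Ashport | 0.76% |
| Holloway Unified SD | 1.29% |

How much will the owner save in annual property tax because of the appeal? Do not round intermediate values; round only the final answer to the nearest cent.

Old assessed value = $1,523,910 × 0.55 = $838,150.5
New assessed value = $1,315,100 × 0.55 = $723,305
Combined rate = 0.00546 + 0.00555 + 0.0076 + 0.0129 = 0.03151
Old tax = $838,150.5 × 0.03151 = $26,410.122255
New tax = $723,305 × 0.03151 = $22,791.34055
Reduction = $26,410.122255 − $22,791.34055 = $3,618.781705

$3,618.78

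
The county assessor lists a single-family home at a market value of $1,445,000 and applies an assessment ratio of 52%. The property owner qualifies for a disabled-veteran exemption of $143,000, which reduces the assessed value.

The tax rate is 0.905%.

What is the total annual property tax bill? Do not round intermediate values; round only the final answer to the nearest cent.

$5,506.02

Assessed value = $1,445,000 × 0.52 = $751,400
Taxable value = $751,400 − $143,000 = $608,400
Tax = $608,400 × 0.00905 = $5,506.02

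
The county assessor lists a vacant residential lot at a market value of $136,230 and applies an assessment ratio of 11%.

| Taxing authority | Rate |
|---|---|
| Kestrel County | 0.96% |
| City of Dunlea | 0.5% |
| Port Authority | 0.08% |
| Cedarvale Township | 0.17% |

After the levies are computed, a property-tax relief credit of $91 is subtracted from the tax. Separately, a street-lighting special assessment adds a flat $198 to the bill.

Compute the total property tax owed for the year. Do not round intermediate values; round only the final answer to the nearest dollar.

$363

Assessed value = $136,230 × 0.11 = $14,985.3
Kestrel County: $14,985.3 × 0.0096 = $143.85888
City of Dunlea: $14,985.3 × 0.005 = $74.9265
Port Authority: $14,985.3 × 0.0008 = $11.98824
Cedarvale Township: $14,985.3 × 0.0017 = $25.47501
Levies subtotal = $256.24863
After credit = $256.24863 − $91 = $165.24863
Total = $165.24863 + $198 = $363.24863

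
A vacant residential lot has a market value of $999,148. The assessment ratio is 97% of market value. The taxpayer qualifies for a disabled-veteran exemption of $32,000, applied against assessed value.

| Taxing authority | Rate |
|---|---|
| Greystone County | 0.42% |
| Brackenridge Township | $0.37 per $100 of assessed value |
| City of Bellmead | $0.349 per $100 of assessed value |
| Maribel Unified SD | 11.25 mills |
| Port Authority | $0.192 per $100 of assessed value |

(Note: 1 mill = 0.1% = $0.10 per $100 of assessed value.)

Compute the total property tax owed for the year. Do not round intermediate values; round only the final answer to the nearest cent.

Assessed value = $999,148 × 0.97 = $969,173.56
Taxable value = $969,173.56 − $32,000 = $937,173.56
Greystone County: $937,173.56 × 0.0042 = $3,936.128952
Brackenridge Township: $937,173.56 × 0.0037 = $3,467.542172
City of Bellmead: $937,173.56 × 0.00349 = $3,270.7357244
Maribel Unified SD: $937,173.56 × 0.01125 = $10,543.20255
Port Authority: $937,173.56 × 0.00192 = $1,799.3732352
Total = $23,016.9826336

$23,016.98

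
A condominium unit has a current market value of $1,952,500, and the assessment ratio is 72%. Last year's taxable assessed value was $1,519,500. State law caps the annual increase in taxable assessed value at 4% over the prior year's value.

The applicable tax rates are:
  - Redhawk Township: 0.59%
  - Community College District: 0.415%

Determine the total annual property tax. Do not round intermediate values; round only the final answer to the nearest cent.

$14,128.29

Uncapped assessed value = $1,952,500 × 0.72 = $1,405,800
Cap limit = $1,519,500 × 1.04 = $1,580,280
Taxable assessed value = min($1,405,800, $1,580,280) = $1,405,800 (cap does not bind)
Redhawk Township: $1,405,800 × 0.0059 = $8,294.22
Community College District: $1,405,800 × 0.00415 = $5,834.07
Total = $14,128.29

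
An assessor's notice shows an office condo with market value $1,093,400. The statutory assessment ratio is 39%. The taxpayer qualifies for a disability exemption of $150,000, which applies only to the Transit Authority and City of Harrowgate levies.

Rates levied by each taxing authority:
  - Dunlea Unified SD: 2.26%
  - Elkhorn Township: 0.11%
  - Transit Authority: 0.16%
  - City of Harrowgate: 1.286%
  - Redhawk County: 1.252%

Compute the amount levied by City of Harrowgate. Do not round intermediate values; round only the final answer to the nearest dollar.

$3,555

Assessed value = $1,093,400 × 0.39 = $426,426
City of Harrowgate taxable value = $426,426 − $150,000 = $276,426
City of Harrowgate levy = $276,426 × 0.01286 = $3,554.83836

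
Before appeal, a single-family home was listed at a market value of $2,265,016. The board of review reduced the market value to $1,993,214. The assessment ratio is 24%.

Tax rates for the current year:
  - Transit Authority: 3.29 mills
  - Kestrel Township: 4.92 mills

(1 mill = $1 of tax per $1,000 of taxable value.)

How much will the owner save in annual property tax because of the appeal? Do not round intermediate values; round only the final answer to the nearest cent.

$535.56

Old assessed value = $2,265,016 × 0.24 = $543,603.84
New assessed value = $1,993,214 × 0.24 = $478,371.36
Combined rate = 0.00329 + 0.00492 = 0.00821
Old tax = $543,603.84 × 0.00821 = $4,462.9875264
New tax = $478,371.36 × 0.00821 = $3,927.4288656
Reduction = $4,462.9875264 − $3,927.4288656 = $535.5586608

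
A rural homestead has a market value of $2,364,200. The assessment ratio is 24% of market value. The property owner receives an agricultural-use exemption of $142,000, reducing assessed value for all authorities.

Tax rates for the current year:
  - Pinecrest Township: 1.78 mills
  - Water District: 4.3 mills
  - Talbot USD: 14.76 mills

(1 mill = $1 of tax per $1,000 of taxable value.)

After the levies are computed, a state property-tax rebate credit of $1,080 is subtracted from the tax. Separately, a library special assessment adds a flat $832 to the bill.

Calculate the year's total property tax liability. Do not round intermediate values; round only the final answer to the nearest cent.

$8,617.50

Assessed value = $2,364,200 × 0.24 = $567,408
Taxable value = $567,408 − $142,000 = $425,408
Pinecrest Township: $425,408 × 0.00178 = $757.22624
Water District: $425,408 × 0.0043 = $1,829.2544
Talbot USD: $425,408 × 0.01476 = $6,279.02208
Levies subtotal = $8,865.50272
After credit = $8,865.50272 − $1,080 = $7,785.50272
Total = $7,785.50272 + $832 = $8,617.50272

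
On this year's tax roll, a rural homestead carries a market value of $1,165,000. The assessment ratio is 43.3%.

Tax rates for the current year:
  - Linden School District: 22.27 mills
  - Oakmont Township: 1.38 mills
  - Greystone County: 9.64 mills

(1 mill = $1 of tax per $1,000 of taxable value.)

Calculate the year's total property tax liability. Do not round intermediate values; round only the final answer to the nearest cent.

$16,792.97

Assessed value = $1,165,000 × 0.433 = $504,445
Linden School District: $504,445 × 0.02227 = $11,233.99015
Oakmont Township: $504,445 × 0.00138 = $696.1341
Greystone County: $504,445 × 0.00964 = $4,862.8498
Total = $11,233.99015 + $696.1341 + $4,862.8498 = $16,792.97405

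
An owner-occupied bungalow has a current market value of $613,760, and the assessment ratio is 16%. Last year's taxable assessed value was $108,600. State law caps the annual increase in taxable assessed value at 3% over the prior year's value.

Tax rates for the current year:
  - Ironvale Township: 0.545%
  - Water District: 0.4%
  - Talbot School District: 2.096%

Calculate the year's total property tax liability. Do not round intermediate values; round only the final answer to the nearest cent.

$2,986.31

Uncapped assessed value = $613,760 × 0.16 = $98,201.6
Cap limit = $108,600 × 1.03 = $111,858
Taxable assessed value = min($98,201.6, $111,858) = $98,201.6 (cap does not bind)
Ironvale Township: $98,201.6 × 0.00545 = $535.19872
Water District: $98,201.6 × 0.004 = $392.8064
Talbot School District: $98,201.6 × 0.02096 = $2,058.305536
Total = $2,986.310656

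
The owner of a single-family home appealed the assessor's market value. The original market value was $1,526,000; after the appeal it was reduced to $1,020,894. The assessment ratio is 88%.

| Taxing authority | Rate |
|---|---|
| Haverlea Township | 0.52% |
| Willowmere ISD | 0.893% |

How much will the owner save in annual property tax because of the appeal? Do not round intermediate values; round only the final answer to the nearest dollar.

$6,281

Old assessed value = $1,526,000 × 0.88 = $1,342,880
New assessed value = $1,020,894 × 0.88 = $898,386.72
Combined rate = 0.0052 + 0.00893 = 0.01413
Old tax = $1,342,880 × 0.01413 = $18,974.8944
New tax = $898,386.72 × 0.01413 = $12,694.2043536
Reduction = $18,974.8944 − $12,694.2043536 = $6,280.6900464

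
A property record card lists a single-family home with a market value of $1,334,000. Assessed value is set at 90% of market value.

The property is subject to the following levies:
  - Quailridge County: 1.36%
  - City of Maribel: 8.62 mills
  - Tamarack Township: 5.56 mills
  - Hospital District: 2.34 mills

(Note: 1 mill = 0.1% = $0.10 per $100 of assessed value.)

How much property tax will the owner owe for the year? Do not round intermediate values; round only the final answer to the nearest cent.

Assessed value = $1,334,000 × 0.9 = $1,200,600
Quailridge County: $1,200,600 × 0.0136 = $16,328.16
City of Maribel: $1,200,600 × 0.00862 = $10,349.172
Tamarack Township: $1,200,600 × 0.00556 = $6,675.336
Hospital District: $1,200,600 × 0.00234 = $2,809.404
Total = $36,162.072

$36,162.07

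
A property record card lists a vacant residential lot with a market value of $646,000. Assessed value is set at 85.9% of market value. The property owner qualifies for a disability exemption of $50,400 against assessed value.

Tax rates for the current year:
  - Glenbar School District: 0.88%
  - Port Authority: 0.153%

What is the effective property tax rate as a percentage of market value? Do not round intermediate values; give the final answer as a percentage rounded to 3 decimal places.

0.807%

Assessed value = $646,000 × 0.859 = $554,914
Taxable value = $554,914 − $50,400 = $504,514
Glenbar School District: $504,514 × 0.0088 = $4,439.7232
Port Authority: $504,514 × 0.00153 = $771.90642
Total tax = $5,211.62962
Effective rate = $5,211.62962 ÷ $646,000 = 0.807% of market value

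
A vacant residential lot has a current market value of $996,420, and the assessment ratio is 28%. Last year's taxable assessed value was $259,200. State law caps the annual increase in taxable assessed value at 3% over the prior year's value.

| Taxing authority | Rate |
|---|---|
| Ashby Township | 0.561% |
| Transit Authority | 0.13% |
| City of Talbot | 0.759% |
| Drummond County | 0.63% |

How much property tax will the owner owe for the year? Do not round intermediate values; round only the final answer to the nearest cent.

Uncapped assessed value = $996,420 × 0.28 = $278,997.6
Cap limit = $259,200 × 1.03 = $266,976
Taxable assessed value = min($278,997.6, $266,976) = $266,976 (cap binds)
Ashby Township: $266,976 × 0.00561 = $1,497.73536
Transit Authority: $266,976 × 0.0013 = $347.0688
City of Talbot: $266,976 × 0.00759 = $2,026.34784
Drummond County: $266,976 × 0.0063 = $1,681.9488
Total = $5,553.1008

$5,553.10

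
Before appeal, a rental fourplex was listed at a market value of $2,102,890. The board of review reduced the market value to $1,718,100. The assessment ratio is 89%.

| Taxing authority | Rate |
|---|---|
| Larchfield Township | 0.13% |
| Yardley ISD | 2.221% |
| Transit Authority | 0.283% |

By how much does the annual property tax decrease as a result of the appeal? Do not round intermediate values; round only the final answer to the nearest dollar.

Old assessed value = $2,102,890 × 0.89 = $1,871,572.1
New assessed value = $1,718,100 × 0.89 = $1,529,109
Combined rate = 0.0013 + 0.02221 + 0.00283 = 0.02634
Old tax = $1,871,572.1 × 0.02634 = $49,297.209114
New tax = $1,529,109 × 0.02634 = $40,276.73106
Reduction = $49,297.209114 − $40,276.73106 = $9,020.478054

$9,020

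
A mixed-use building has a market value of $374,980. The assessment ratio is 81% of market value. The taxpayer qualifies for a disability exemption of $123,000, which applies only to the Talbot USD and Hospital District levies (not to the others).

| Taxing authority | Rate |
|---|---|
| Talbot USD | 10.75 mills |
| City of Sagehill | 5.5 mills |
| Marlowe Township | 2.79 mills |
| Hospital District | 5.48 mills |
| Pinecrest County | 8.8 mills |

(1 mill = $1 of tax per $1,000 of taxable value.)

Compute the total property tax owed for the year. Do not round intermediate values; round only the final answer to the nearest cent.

Assessed value = $374,980 × 0.81 = $303,733.8
Talbot USD: ($303,733.8 − $123,000) × 0.01075 = $180,733.8 × 0.01075 = $1,942.88835
City of Sagehill: $303,733.8 × 0.0055 = $1,670.5359
Marlowe Township: $303,733.8 × 0.00279 = $847.417302
Hospital District: ($303,733.8 − $123,000) × 0.00548 = $180,733.8 × 0.00548 = $990.421224
Pinecrest County: $303,733.8 × 0.0088 = $2,672.85744
Total = $8,124.120216

$8,124.12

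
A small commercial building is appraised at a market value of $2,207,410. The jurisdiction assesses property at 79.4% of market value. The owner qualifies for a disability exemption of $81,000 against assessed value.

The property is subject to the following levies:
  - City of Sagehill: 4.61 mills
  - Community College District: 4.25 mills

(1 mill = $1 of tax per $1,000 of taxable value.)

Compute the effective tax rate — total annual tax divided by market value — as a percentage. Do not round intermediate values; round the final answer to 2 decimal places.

0.67%

Assessed value = $2,207,410 × 0.794 = $1,752,683.54
Taxable value = $1,752,683.54 − $81,000 = $1,671,683.54
City of Sagehill: $1,671,683.54 × 0.00461 = $7,706.4611194
Community College District: $1,671,683.54 × 0.00425 = $7,104.655045
Total tax = $14,811.1161644
Effective rate = $14,811.1161644 ÷ $2,207,410 = 0.67% of market value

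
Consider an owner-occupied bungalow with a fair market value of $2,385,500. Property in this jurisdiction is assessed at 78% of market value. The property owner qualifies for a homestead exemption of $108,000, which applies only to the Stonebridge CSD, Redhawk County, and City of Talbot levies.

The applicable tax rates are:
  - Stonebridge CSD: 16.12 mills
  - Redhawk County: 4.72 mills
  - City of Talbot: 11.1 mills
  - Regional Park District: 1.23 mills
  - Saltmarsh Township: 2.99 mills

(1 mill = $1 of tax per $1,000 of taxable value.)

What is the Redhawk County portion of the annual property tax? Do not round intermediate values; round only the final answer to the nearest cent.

Assessed value = $2,385,500 × 0.78 = $1,860,690
Redhawk County taxable value = $1,860,690 − $108,000 = $1,752,690
Redhawk County levy = $1,752,690 × 0.00472 = $8,272.6968

$8,272.70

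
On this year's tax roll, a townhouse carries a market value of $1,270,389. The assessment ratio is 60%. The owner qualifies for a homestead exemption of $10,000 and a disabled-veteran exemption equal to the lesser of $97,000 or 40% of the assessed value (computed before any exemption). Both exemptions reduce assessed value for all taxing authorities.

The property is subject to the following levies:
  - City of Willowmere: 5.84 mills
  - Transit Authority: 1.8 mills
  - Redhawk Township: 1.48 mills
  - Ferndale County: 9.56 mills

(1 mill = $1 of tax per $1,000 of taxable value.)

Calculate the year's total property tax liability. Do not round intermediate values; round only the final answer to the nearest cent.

Assessed value = $1,270,389 × 0.6 = $762,233.4
Disabled-veteran exemption = min($97,000, 40% × $762,233.4) = min($97,000, $304,893.36) = $97,000 (dollar cap binds)
Taxable value = $762,233.4 − $10,000 − $97,000 = $655,233.4
City of Willowmere: $655,233.4 × 0.00584 = $3,826.563056
Transit Authority: $655,233.4 × 0.0018 = $1,179.42012
Redhawk Township: $655,233.4 × 0.00148 = $969.745432
Ferndale County: $655,233.4 × 0.00956 = $6,264.031304
Total = $12,239.759912

$12,239.76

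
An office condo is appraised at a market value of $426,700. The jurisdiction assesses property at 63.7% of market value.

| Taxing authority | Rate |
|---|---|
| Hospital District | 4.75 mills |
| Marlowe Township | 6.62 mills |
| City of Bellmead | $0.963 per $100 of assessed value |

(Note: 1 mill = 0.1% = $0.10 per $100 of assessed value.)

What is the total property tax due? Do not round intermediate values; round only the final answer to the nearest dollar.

Assessed value = $426,700 × 0.637 = $271,807.9
Hospital District: $271,807.9 × 0.00475 = $1,291.087525
Marlowe Township: $271,807.9 × 0.00662 = $1,799.368298
City of Bellmead: $271,807.9 × 0.00963 = $2,617.510077
Total = $5,707.9659

$5,708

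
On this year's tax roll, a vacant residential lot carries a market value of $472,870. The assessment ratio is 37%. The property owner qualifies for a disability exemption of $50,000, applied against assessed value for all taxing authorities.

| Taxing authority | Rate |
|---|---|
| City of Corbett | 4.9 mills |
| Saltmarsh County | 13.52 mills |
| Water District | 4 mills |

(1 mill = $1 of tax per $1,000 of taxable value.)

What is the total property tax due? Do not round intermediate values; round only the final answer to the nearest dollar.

Assessed value = $472,870 × 0.37 = $174,961.9
Taxable value = $174,961.9 − $50,000 = $124,961.9
City of Corbett: $124,961.9 × 0.0049 = $612.31331
Saltmarsh County: $124,961.9 × 0.01352 = $1,689.484888
Water District: $124,961.9 × 0.004 = $499.8476
Total = $612.31331 + $1,689.484888 + $499.8476 = $2,801.645798

$2,802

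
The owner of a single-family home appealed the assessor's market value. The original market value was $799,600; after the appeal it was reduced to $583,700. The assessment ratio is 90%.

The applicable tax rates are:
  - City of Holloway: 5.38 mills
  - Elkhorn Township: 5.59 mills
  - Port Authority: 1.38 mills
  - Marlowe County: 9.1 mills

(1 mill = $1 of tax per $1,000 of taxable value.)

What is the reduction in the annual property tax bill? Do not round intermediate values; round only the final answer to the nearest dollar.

Old assessed value = $799,600 × 0.9 = $719,640
New assessed value = $583,700 × 0.9 = $525,330
Combined rate = 0.00538 + 0.00559 + 0.00138 + 0.0091 = 0.02145
Old tax = $719,640 × 0.02145 = $15,436.278
New tax = $525,330 × 0.02145 = $11,268.3285
Reduction = $15,436.278 − $11,268.3285 = $4,167.9495

$4,168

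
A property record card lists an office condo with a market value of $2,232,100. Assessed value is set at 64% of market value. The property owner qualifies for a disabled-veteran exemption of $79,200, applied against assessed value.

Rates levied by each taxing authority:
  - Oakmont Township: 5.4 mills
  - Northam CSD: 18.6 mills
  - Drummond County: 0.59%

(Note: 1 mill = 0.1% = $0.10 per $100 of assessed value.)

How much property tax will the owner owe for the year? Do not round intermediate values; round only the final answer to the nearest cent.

Assessed value = $2,232,100 × 0.64 = $1,428,544
Taxable value = $1,428,544 − $79,200 = $1,349,344
Oakmont Township: $1,349,344 × 0.0054 = $7,286.4576
Northam CSD: $1,349,344 × 0.0186 = $25,097.7984
Drummond County: $1,349,344 × 0.0059 = $7,961.1296
Total = $40,345.3856

$40,345.39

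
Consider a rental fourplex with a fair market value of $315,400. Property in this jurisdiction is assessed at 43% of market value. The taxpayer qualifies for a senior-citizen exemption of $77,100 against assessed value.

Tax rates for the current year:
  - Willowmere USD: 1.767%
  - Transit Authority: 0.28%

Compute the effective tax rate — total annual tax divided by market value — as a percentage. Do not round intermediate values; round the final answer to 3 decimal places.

Assessed value = $315,400 × 0.43 = $135,622
Taxable value = $135,622 − $77,100 = $58,522
Willowmere USD: $58,522 × 0.01767 = $1,034.08374
Transit Authority: $58,522 × 0.0028 = $163.8616
Total tax = $1,197.94534
Effective rate = $1,197.94534 ÷ $315,400 = 0.380% of market value

0.380%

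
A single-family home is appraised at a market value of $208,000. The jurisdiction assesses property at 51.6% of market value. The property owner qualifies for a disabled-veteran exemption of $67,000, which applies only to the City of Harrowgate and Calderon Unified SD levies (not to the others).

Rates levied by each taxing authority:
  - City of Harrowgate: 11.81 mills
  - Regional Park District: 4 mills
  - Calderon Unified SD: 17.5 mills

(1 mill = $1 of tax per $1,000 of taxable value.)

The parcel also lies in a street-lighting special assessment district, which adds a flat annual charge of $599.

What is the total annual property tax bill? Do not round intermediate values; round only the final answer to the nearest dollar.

$2,210

Assessed value = $208,000 × 0.516 = $107,328
City of Harrowgate: ($107,328 − $67,000) × 0.01181 = $40,328 × 0.01181 = $476.27368
Regional Park District: $107,328 × 0.004 = $429.312
Calderon Unified SD: ($107,328 − $67,000) × 0.0175 = $40,328 × 0.0175 = $705.74
Levies subtotal = $1,611.32568
Total = $1,611.32568 + $599 = $2,210.32568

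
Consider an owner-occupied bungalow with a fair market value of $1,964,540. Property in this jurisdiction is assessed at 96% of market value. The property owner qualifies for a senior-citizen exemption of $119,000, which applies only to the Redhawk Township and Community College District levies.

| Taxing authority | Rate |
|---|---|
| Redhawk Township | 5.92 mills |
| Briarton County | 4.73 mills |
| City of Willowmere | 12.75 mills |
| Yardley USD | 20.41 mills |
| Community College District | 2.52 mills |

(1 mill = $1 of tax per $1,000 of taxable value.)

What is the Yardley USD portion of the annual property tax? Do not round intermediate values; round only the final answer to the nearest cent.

$38,492.41

Assessed value = $1,964,540 × 0.96 = $1,885,958.4
Yardley USD taxable value = $1,885,958.4 (exemption does not apply)
Yardley USD levy = $1,885,958.4 × 0.02041 = $38,492.410944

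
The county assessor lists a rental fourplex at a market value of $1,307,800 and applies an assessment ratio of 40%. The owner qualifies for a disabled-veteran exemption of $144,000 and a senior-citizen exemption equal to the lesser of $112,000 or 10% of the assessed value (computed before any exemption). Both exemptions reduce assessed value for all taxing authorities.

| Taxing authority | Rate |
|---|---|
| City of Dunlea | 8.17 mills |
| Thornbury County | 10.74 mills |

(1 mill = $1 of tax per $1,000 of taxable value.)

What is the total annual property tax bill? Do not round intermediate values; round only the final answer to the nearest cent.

Assessed value = $1,307,800 × 0.4 = $523,120
Senior-citizen exemption = min($112,000, 10% × $523,120) = min($112,000, $52,312) = $52,312 (percentage binds)
Taxable value = $523,120 − $144,000 − $52,312 = $326,808
City of Dunlea: $326,808 × 0.00817 = $2,670.02136
Thornbury County: $326,808 × 0.01074 = $3,509.91792
Total = $6,179.93928

$6,179.94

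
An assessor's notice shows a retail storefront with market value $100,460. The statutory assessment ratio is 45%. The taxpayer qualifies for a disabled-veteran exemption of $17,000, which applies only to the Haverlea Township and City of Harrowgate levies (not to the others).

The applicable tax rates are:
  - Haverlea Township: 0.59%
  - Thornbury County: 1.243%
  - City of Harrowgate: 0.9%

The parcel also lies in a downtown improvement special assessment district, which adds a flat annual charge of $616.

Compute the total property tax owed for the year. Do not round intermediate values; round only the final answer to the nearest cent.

Assessed value = $100,460 × 0.45 = $45,207
Haverlea Township: ($45,207 − $17,000) × 0.0059 = $28,207 × 0.0059 = $166.4213
Thornbury County: $45,207 × 0.01243 = $561.92301
City of Harrowgate: ($45,207 − $17,000) × 0.009 = $28,207 × 0.009 = $253.863
Levies subtotal = $982.20731
Total = $982.20731 + $616 = $1,598.20731

$1,598.21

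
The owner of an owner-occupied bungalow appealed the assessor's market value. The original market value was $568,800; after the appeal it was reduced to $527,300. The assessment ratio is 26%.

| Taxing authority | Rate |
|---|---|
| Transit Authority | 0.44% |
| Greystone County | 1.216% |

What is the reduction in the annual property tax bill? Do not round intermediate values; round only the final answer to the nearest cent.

$178.68

Old assessed value = $568,800 × 0.26 = $147,888
New assessed value = $527,300 × 0.26 = $137,098
Combined rate = 0.0044 + 0.01216 = 0.01656
Old tax = $147,888 × 0.01656 = $2,449.02528
New tax = $137,098 × 0.01656 = $2,270.34288
Reduction = $2,449.02528 − $2,270.34288 = $178.6824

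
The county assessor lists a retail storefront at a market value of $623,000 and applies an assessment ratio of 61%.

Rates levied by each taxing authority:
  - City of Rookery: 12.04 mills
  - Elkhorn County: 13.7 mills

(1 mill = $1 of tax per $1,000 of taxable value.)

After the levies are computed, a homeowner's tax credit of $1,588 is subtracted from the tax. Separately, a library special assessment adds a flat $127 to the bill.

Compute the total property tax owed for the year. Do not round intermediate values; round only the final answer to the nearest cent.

Assessed value = $623,000 × 0.61 = $380,030
City of Rookery: $380,030 × 0.01204 = $4,575.5612
Elkhorn County: $380,030 × 0.0137 = $5,206.411
Levies subtotal = $9,781.9722
After credit = $9,781.9722 − $1,588 = $8,193.9722
Total = $8,193.9722 + $127 = $8,320.9722

$8,320.97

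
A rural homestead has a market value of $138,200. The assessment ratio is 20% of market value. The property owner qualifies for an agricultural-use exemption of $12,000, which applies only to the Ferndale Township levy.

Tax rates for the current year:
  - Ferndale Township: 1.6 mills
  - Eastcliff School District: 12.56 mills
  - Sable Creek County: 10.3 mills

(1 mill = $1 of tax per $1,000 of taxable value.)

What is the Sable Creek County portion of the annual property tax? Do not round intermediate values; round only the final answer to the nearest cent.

Assessed value = $138,200 × 0.2 = $27,640
Sable Creek County taxable value = $27,640 (exemption does not apply)
Sable Creek County levy = $27,640 × 0.0103 = $284.692

$284.69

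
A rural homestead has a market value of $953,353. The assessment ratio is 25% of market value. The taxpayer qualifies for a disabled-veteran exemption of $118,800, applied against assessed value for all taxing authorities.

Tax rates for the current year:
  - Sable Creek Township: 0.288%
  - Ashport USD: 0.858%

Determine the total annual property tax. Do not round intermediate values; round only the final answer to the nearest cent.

Assessed value = $953,353 × 0.25 = $238,338.25
Taxable value = $238,338.25 − $118,800 = $119,538.25
Sable Creek Township: $119,538.25 × 0.00288 = $344.27016
Ashport USD: $119,538.25 × 0.00858 = $1,025.638185
Total = $344.27016 + $1,025.638185 = $1,369.908345

$1,369.91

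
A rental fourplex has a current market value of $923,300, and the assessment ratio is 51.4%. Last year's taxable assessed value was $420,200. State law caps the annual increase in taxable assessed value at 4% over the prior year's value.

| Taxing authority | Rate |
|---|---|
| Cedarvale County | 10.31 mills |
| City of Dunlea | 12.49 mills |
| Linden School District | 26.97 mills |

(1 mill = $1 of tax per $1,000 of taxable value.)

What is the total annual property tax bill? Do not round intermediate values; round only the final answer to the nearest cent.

$21,749.89

Uncapped assessed value = $923,300 × 0.514 = $474,576.2
Cap limit = $420,200 × 1.04 = $437,008
Taxable assessed value = min($474,576.2, $437,008) = $437,008 (cap binds)
Cedarvale County: $437,008 × 0.01031 = $4,505.55248
City of Dunlea: $437,008 × 0.01249 = $5,458.22992
Linden School District: $437,008 × 0.02697 = $11,786.10576
Total = $21,749.88816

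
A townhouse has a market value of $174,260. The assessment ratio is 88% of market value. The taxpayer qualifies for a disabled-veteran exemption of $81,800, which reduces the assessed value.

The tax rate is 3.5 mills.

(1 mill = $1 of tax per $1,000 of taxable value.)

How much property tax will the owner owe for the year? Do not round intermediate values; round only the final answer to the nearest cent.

Assessed value = $174,260 × 0.88 = $153,348.8
Taxable value = $153,348.8 − $81,800 = $71,548.8
Tax = $71,548.8 × 0.0035 = $250.4208

$250.42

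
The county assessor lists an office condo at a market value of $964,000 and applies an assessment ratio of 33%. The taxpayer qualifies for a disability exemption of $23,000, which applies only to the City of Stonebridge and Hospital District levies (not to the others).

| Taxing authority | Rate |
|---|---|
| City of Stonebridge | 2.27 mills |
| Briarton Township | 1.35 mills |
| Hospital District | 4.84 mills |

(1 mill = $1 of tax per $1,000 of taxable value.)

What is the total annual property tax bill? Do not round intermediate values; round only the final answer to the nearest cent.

$2,527.77

Assessed value = $964,000 × 0.33 = $318,120
City of Stonebridge: ($318,120 − $23,000) × 0.00227 = $295,120 × 0.00227 = $669.9224
Briarton Township: $318,120 × 0.00135 = $429.462
Hospital District: ($318,120 − $23,000) × 0.00484 = $295,120 × 0.00484 = $1,428.3808
Total = $2,527.7652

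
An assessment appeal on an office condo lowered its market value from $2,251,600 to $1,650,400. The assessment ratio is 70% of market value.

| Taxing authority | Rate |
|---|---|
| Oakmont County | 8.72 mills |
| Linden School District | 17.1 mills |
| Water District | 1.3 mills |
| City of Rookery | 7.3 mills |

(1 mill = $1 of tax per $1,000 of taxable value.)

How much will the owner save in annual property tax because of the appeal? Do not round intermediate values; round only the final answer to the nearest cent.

$14,485.31

Old assessed value = $2,251,600 × 0.7 = $1,576,120
New assessed value = $1,650,400 × 0.7 = $1,155,280
Combined rate = 0.00872 + 0.0171 + 0.0013 + 0.0073 = 0.03442
Old tax = $1,576,120 × 0.03442 = $54,250.0504
New tax = $1,155,280 × 0.03442 = $39,764.7376
Reduction = $54,250.0504 − $39,764.7376 = $14,485.3128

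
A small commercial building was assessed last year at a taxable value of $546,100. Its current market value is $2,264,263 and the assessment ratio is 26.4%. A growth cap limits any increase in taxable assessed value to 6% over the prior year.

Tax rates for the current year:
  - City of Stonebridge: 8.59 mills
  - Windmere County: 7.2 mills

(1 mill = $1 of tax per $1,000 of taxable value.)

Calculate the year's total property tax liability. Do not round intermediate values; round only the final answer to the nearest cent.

$9,140.29

Uncapped assessed value = $2,264,263 × 0.264 = $597,765.432
Cap limit = $546,100 × 1.06 = $578,866
Taxable assessed value = min($597,765.432, $578,866) = $578,866 (cap binds)
City of Stonebridge: $578,866 × 0.00859 = $4,972.45894
Windmere County: $578,866 × 0.0072 = $4,167.8352
Total = $9,140.29414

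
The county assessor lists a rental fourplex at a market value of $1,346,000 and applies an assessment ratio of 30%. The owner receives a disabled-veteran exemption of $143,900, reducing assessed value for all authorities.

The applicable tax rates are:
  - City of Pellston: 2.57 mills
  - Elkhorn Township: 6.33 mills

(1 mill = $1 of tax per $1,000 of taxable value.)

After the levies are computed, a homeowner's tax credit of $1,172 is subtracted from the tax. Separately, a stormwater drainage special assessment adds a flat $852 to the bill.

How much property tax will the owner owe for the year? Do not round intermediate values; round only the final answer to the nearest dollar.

Assessed value = $1,346,000 × 0.3 = $403,800
Taxable value = $403,800 − $143,900 = $259,900
City of Pellston: $259,900 × 0.00257 = $667.943
Elkhorn Township: $259,900 × 0.00633 = $1,645.167
Levies subtotal = $2,313.11
After credit = $2,313.11 − $1,172 = $1,141.11
Total = $1,141.11 + $852 = $1,993.11

$1,993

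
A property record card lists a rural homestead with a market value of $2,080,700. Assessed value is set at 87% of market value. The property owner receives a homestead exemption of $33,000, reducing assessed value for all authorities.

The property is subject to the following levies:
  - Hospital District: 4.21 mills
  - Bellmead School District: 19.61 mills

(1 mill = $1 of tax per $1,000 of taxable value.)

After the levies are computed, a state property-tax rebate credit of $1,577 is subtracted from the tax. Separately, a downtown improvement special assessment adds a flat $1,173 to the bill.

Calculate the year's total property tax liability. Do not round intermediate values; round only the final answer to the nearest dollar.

Assessed value = $2,080,700 × 0.87 = $1,810,209
Taxable value = $1,810,209 − $33,000 = $1,777,209
Hospital District: $1,777,209 × 0.00421 = $7,482.04989
Bellmead School District: $1,777,209 × 0.01961 = $34,851.06849
Levies subtotal = $42,333.11838
After credit = $42,333.11838 − $1,577 = $40,756.11838
Total = $40,756.11838 + $1,173 = $41,929.11838

$41,929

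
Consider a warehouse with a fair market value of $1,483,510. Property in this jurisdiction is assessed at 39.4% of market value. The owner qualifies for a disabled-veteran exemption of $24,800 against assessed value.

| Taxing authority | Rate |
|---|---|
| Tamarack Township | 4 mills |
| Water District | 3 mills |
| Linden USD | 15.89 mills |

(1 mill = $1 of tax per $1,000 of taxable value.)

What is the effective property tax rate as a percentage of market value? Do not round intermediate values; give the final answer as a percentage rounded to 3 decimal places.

0.864%

Assessed value = $1,483,510 × 0.394 = $584,502.94
Taxable value = $584,502.94 − $24,800 = $559,702.94
Tamarack Township: $559,702.94 × 0.004 = $2,238.81176
Water District: $559,702.94 × 0.003 = $1,679.10882
Linden USD: $559,702.94 × 0.01589 = $8,893.6797166
Total tax = $12,811.6002966
Effective rate = $12,811.6002966 ÷ $1,483,510 = 0.864% of market value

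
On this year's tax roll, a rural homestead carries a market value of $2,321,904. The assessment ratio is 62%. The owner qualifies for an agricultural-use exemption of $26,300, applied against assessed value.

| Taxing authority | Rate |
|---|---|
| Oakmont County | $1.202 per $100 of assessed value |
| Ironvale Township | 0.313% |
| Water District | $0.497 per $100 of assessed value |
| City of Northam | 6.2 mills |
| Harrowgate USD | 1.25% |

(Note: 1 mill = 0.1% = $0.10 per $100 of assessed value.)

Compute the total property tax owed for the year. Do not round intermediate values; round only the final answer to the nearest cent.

Assessed value = $2,321,904 × 0.62 = $1,439,580.48
Taxable value = $1,439,580.48 − $26,300 = $1,413,280.48
Oakmont County: $1,413,280.48 × 0.01202 = $16,987.6313696
Ironvale Township: $1,413,280.48 × 0.00313 = $4,423.5679024
Water District: $1,413,280.48 × 0.00497 = $7,024.0039856
City of Northam: $1,413,280.48 × 0.0062 = $8,762.338976
Harrowgate USD: $1,413,280.48 × 0.0125 = $17,666.006
Total = $54,863.5482336

$54,863.55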